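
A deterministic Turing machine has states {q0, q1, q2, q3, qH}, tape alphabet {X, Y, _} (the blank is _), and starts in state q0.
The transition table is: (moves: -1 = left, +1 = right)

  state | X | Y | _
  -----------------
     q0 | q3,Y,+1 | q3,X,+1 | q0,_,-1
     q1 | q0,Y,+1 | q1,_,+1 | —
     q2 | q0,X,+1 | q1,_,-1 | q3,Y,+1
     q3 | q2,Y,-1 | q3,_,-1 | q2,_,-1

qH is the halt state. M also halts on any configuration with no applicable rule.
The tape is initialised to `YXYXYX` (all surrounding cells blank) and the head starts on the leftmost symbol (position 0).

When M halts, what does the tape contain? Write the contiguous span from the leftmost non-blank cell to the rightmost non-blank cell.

q0 | _[Y]XYXYX   read Y → write X, move +1, go to q3
q3 | _X[X]YXYX   read X → write Y, move -1, go to q2
q2 | _[X]YYXYX   read X → write X, move +1, go to q0
q0 | _X[Y]YXYX   read Y → write X, move +1, go to q3
q3 | _XX[Y]XYX   read Y → write _, move -1, go to q3
q3 | _X[X]_XYX   read X → write Y, move -1, go to q2
q2 | _[X]Y_XYX   read X → write X, move +1, go to q0
q0 | _X[Y]_XYX   read Y → write X, move +1, go to q3
q3 | _XX[_]XYX   read _ → write _, move -1, go to q2
q2 | _X[X]_XYX   read X → write X, move +1, go to q0
q0 | _XX[_]XYX   read _ → write _, move -1, go to q0
q0 | _X[X]_XYX   read X → write Y, move +1, go to q3
q3 | _XY[_]XYX   read _ → write _, move -1, go to q2
q2 | _X[Y]_XYX   read Y → write _, move -1, go to q1
q1 | _[X]__XYX   read X → write Y, move +1, go to q0
q0 | _Y[_]_XYX   read _ → write _, move -1, go to q0
q0 | _[Y]__XYX   read Y → write X, move +1, go to q3
q3 | _X[_]_XYX   read _ → write _, move -1, go to q2
q2 | _[X]__XYX   read X → write X, move +1, go to q0
q0 | _X[_]_XYX   read _ → write _, move -1, go to q0
q0 | _[X]__XYX   read X → write Y, move +1, go to q3
q3 | _Y[_]_XYX   read _ → write _, move -1, go to q2
q2 | _[Y]__XYX   read Y → write _, move -1, go to q1
q1 | [_]___XYX
The non-blank tape span at halt is XYX.

XYX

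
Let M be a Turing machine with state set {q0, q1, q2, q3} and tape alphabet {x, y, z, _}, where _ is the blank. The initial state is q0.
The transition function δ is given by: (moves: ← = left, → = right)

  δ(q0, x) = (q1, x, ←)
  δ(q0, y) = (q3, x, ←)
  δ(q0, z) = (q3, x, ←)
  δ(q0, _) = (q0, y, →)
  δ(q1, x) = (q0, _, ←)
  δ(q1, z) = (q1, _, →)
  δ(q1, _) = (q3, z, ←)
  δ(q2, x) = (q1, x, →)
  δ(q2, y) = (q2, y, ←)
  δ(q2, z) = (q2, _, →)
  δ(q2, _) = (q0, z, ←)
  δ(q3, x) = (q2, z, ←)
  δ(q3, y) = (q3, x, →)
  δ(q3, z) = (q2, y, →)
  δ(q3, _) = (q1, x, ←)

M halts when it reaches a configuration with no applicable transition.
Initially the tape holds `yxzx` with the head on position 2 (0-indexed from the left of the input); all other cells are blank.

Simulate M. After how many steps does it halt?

10

state=q0 head=2 tape=__yx[z]x   (q0,z)→(q3,x,←)
state=q3 head=1 tape=__y[x]xx   (q3,x)→(q2,z,←)
state=q2 head=0 tape=__[y]zxx   (q2,y)→(q2,y,←)
state=q2 head=-1 tape=_[_]yzxx   (q2,_)→(q0,z,←)
state=q0 head=-2 tape=[_]zyzxx   (q0,_)→(q0,y,→)
state=q0 head=-1 tape=y[z]yzxx   (q0,z)→(q3,x,←)
state=q3 head=-2 tape=[y]xyzxx   (q3,y)→(q3,x,→)
state=q3 head=-1 tape=x[x]yzxx   (q3,x)→(q2,z,←)
state=q2 head=-2 tape=[x]zyzxx   (q2,x)→(q1,x,→)
state=q1 head=-1 tape=x[z]yzxx   (q1,z)→(q1,_,→)
state=q1 head=0 tape=x_[y]zxx
M halts after 10 transitions.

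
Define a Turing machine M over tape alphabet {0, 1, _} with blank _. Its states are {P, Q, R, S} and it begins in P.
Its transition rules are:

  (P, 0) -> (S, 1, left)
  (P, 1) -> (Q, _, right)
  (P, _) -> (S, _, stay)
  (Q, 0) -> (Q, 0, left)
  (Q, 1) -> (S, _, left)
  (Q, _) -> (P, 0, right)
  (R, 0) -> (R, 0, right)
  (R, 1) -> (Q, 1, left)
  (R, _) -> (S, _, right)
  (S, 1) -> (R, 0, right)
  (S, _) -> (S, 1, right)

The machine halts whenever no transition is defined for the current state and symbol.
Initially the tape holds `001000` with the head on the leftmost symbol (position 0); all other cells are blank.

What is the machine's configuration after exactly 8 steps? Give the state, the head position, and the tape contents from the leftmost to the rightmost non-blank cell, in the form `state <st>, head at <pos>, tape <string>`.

P | __[0]01000   read 0 → write 1, move left, go to S
S | _[_]101000   read _ → write 1, move right, go to S
S | _1[1]01000   read 1 → write 0, move right, go to R
R | _10[0]1000   read 0 → write 0, move right, go to R
R | _100[1]000   read 1 → write 1, move left, go to Q
Q | _10[0]1000   read 0 → write 0, move left, go to Q
Q | _1[0]01000   read 0 → write 0, move left, go to Q
Q | _[1]001000   read 1 → write _, move left, go to S
S | [_]_001000
After 8 steps: state S, head at -2, tape 001000.

state S, head at -2, tape 001000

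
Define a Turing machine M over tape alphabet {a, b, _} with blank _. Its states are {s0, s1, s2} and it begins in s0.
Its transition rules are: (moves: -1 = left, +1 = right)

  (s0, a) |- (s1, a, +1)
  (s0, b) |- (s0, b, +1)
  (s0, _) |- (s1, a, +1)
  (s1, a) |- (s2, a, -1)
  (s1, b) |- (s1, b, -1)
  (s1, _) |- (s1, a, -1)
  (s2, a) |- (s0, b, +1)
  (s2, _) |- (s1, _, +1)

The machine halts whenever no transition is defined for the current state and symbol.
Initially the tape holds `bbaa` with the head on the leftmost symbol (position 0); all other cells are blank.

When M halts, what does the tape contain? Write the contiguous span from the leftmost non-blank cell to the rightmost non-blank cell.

bbbaa

state=s0 head=0 tape=[b]baa_   (s0,b)→(s0,b,+1)
state=s0 head=1 tape=b[b]aa_   (s0,b)→(s0,b,+1)
state=s0 head=2 tape=bb[a]a_   (s0,a)→(s1,a,+1)
state=s1 head=3 tape=bba[a]_   (s1,a)→(s2,a,-1)
state=s2 head=2 tape=bb[a]a_   (s2,a)→(s0,b,+1)
state=s0 head=3 tape=bbb[a]_   (s0,a)→(s1,a,+1)
state=s1 head=4 tape=bbba[_]   (s1,_)→(s1,a,-1)
state=s1 head=3 tape=bbb[a]a   (s1,a)→(s2,a,-1)
state=s2 head=2 tape=bb[b]aa
The non-blank tape span at halt is bbbaa.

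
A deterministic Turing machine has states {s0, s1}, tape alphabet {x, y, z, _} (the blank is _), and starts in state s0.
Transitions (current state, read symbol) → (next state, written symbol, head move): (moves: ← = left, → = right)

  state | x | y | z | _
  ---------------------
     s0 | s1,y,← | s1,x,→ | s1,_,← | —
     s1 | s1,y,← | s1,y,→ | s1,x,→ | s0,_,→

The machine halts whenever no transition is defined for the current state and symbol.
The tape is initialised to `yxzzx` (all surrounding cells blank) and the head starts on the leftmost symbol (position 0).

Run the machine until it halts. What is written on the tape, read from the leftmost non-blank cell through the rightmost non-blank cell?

s0 | _[y]xzzx__   read y → write x, move →, go to s1
s1 | _x[x]zzx__   read x → write y, move ←, go to s1
s1 | _[x]yzzx__   read x → write y, move ←, go to s1
s1 | [_]yyzzx__   read _ → write _, move →, go to s0
s0 | _[y]yzzx__   read y → write x, move →, go to s1
s1 | _x[y]zzx__   read y → write y, move →, go to s1
s1 | _xy[z]zx__   read z → write x, move →, go to s1
s1 | _xyx[z]x__   read z → write x, move →, go to s1
s1 | _xyxx[x]__   read x → write y, move ←, go to s1
s1 | _xyx[x]y__   read x → write y, move ←, go to s1
s1 | _xy[x]yy__   read x → write y, move ←, go to s1
s1 | _x[y]yyy__   read y → write y, move →, go to s1
s1 | _xy[y]yy__   read y → write y, move →, go to s1
s1 | _xyy[y]y__   read y → write y, move →, go to s1
s1 | _xyyy[y]__   read y → write y, move →, go to s1
s1 | _xyyyy[_]_   read _ → write _, move →, go to s0
s0 | _xyyyy_[_]
The non-blank tape span at halt is xyyyy.

xyyyy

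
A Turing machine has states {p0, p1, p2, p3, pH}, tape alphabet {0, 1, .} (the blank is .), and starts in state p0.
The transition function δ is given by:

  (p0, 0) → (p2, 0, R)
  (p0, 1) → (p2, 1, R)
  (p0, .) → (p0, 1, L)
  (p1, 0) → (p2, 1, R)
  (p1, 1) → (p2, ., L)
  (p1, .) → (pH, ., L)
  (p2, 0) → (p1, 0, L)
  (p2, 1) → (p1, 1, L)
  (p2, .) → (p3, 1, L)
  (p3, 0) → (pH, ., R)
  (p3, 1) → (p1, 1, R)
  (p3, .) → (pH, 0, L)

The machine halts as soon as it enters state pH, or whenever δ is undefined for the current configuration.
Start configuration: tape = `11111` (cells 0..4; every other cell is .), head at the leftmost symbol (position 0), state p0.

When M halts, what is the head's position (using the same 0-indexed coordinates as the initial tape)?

-3

state=p0 head=0 tape=...[1]1111   (p0,1)→(p2,1,R)
state=p2 head=1 tape=...1[1]111   (p2,1)→(p1,1,L)
state=p1 head=0 tape=...[1]1111   (p1,1)→(p2,.,L)
state=p2 head=-1 tape=..[.].1111   (p2,.)→(p3,1,L)
state=p3 head=-2 tape=.[.]1.1111   (p3,.)→(pH,0,L)
state=pH head=-3 tape=[.]01.1111
At halt the head is at cell -3.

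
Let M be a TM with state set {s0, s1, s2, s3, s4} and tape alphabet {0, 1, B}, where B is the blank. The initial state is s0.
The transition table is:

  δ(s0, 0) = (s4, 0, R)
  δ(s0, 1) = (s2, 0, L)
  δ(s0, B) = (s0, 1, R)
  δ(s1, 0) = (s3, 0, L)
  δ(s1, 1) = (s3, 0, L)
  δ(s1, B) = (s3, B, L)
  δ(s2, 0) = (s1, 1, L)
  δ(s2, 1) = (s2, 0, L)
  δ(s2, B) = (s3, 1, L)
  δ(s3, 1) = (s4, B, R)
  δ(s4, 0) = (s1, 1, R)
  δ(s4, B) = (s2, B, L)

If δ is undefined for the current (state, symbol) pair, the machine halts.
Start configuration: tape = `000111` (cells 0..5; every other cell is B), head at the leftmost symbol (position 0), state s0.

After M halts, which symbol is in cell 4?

s0 | [0]00111B   read 0 → write 0, move R, go to s4
s4 | 0[0]0111B   read 0 → write 1, move R, go to s1
s1 | 01[0]111B   read 0 → write 0, move L, go to s3
s3 | 0[1]0111B   read 1 → write B, move R, go to s4
s4 | 0B[0]111B   read 0 → write 1, move R, go to s1
s1 | 0B1[1]11B   read 1 → write 0, move L, go to s3
s3 | 0B[1]011B   read 1 → write B, move R, go to s4
s4 | 0BB[0]11B   read 0 → write 1, move R, go to s1
s1 | 0BB1[1]1B   read 1 → write 0, move L, go to s3
s3 | 0BB[1]01B   read 1 → write B, move R, go to s4
s4 | 0BBB[0]1B   read 0 → write 1, move R, go to s1
s1 | 0BBB1[1]B   read 1 → write 0, move L, go to s3
s3 | 0BBB[1]0B   read 1 → write B, move R, go to s4
s4 | 0BBBB[0]B   read 0 → write 1, move R, go to s1
s1 | 0BBBB1[B]   read B → write B, move L, go to s3
s3 | 0BBBB[1]B   read 1 → write B, move R, go to s4
s4 | 0BBBBB[B]   read B → write B, move L, go to s2
s2 | 0BBBB[B]B   read B → write 1, move L, go to s3
s3 | 0BBB[B]1B
Cell 4 holds B when M halts.

B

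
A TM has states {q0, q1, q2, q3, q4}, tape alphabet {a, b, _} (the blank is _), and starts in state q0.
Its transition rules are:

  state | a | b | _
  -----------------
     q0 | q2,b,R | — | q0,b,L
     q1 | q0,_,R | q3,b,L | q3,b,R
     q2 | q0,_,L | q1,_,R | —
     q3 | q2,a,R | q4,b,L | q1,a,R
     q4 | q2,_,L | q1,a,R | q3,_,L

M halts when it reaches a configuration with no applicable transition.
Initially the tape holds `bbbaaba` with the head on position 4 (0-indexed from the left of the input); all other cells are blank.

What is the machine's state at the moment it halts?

state=q0 head=4 tape=bbba[a]ba_   (q0,a)→(q2,b,R)
state=q2 head=5 tape=bbbab[b]a_   (q2,b)→(q1,_,R)
state=q1 head=6 tape=bbbab_[a]_   (q1,a)→(q0,_,R)
state=q0 head=7 tape=bbbab__[_]   (q0,_)→(q0,b,L)
state=q0 head=6 tape=bbbab_[_]b   (q0,_)→(q0,b,L)
state=q0 head=5 tape=bbbab[_]bb   (q0,_)→(q0,b,L)
state=q0 head=4 tape=bbba[b]bbb
No transition is defined for (q0, b); M halts in state q0.

q0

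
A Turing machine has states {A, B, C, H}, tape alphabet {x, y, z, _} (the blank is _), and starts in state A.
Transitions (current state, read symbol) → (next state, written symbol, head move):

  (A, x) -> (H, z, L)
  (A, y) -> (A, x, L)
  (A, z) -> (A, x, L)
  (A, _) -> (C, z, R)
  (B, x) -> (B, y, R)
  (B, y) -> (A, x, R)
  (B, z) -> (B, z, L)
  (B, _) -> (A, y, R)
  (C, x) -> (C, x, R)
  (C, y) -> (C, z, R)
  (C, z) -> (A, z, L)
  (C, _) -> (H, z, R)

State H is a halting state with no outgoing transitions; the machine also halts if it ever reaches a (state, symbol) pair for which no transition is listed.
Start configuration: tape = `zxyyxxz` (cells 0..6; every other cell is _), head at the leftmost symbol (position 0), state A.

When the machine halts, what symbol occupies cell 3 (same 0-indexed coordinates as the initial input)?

z

state=A head=0 tape=_[z]xyyxxz   (A,z)→(A,x,L)
state=A head=-1 tape=[_]xxyyxxz   (A,_)→(C,z,R)
state=C head=0 tape=z[x]xyyxxz   (C,x)→(C,x,R)
state=C head=1 tape=zx[x]yyxxz   (C,x)→(C,x,R)
state=C head=2 tape=zxx[y]yxxz   (C,y)→(C,z,R)
state=C head=3 tape=zxxz[y]xxz   (C,y)→(C,z,R)
state=C head=4 tape=zxxzz[x]xz   (C,x)→(C,x,R)
state=C head=5 tape=zxxzzx[x]z   (C,x)→(C,x,R)
state=C head=6 tape=zxxzzxx[z]   (C,z)→(A,z,L)
state=A head=5 tape=zxxzzx[x]z   (A,x)→(H,z,L)
state=H head=4 tape=zxxzz[x]zz
Cell 3 holds z when M halts.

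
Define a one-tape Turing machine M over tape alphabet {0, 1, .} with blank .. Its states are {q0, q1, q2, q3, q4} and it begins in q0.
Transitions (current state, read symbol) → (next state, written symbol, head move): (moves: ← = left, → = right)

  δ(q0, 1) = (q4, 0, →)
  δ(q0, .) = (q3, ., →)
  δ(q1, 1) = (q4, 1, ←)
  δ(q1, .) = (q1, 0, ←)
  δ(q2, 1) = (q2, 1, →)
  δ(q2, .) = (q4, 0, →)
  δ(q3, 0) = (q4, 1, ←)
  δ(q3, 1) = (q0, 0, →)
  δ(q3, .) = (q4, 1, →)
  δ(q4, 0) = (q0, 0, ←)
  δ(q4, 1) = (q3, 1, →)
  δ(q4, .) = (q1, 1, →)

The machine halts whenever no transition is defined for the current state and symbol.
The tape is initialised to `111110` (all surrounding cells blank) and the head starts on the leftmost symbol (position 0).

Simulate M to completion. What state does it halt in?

q0 | [1]11110....   read 1 → write 0, move →, go to q4
q4 | 0[1]1110....   read 1 → write 1, move →, go to q3
q3 | 01[1]110....   read 1 → write 0, move →, go to q0
q0 | 010[1]10....   read 1 → write 0, move →, go to q4
q4 | 0100[1]0....   read 1 → write 1, move →, go to q3
q3 | 01001[0]....   read 0 → write 1, move ←, go to q4
q4 | 0100[1]1....   read 1 → write 1, move →, go to q3
q3 | 01001[1]....   read 1 → write 0, move →, go to q0
q0 | 010010[.]...   read . → write ., move →, go to q3
q3 | 010010.[.]..   read . → write 1, move →, go to q4
q4 | 010010.1[.].   read . → write 1, move →, go to q1
q1 | 010010.11[.]   read . → write 0, move ←, go to q1
q1 | 010010.1[1]0   read 1 → write 1, move ←, go to q4
q4 | 010010.[1]10   read 1 → write 1, move →, go to q3
q3 | 010010.1[1]0   read 1 → write 0, move →, go to q0
q0 | 010010.10[0]
No transition is defined for (q0, 0); M halts in state q0.

q0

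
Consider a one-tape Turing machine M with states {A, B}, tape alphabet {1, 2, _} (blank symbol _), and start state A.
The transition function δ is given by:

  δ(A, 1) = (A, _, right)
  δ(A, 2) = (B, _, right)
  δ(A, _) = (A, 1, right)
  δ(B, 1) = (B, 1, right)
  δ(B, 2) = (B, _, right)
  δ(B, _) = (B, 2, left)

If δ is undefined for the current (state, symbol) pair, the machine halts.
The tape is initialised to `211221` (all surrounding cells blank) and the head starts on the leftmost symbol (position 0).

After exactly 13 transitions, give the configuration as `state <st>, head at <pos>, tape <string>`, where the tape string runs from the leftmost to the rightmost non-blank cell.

state B, head at 7, tape 11__1_2

state=A head=0 tape=[2]11221__   (A,2)→(B,_,right)
state=B head=1 tape=_[1]1221__   (B,1)→(B,1,right)
state=B head=2 tape=_1[1]221__   (B,1)→(B,1,right)
state=B head=3 tape=_11[2]21__   (B,2)→(B,_,right)
state=B head=4 tape=_11_[2]1__   (B,2)→(B,_,right)
state=B head=5 tape=_11__[1]__   (B,1)→(B,1,right)
state=B head=6 tape=_11__1[_]_   (B,_)→(B,2,left)
state=B head=5 tape=_11__[1]2_   (B,1)→(B,1,right)
state=B head=6 tape=_11__1[2]_   (B,2)→(B,_,right)
state=B head=7 tape=_11__1_[_]   (B,_)→(B,2,left)
state=B head=6 tape=_11__1[_]2   (B,_)→(B,2,left)
state=B head=5 tape=_11__[1]22   (B,1)→(B,1,right)
state=B head=6 tape=_11__1[2]2   (B,2)→(B,_,right)
state=B head=7 tape=_11__1_[2]
After 13 steps: state B, head at 7, tape 11__1_2.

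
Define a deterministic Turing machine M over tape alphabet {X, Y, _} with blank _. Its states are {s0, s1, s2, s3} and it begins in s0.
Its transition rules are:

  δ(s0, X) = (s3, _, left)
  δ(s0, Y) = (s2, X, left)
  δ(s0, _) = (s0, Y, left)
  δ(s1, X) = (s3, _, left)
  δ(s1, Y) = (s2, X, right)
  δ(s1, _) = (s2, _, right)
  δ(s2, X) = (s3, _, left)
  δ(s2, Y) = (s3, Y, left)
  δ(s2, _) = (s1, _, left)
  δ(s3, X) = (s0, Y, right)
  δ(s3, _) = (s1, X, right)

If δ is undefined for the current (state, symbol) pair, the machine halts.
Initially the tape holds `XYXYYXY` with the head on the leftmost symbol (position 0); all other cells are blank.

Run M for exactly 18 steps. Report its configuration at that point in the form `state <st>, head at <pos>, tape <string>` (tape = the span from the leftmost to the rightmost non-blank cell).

s0 | ___[X]YXYYXY   read X → write _, move left, go to s3
s3 | __[_]_YXYYXY   read _ → write X, move right, go to s1
s1 | __X[_]YXYYXY   read _ → write _, move right, go to s2
s2 | __X_[Y]XYYXY   read Y → write Y, move left, go to s3
s3 | __X[_]YXYYXY   read _ → write X, move right, go to s1
s1 | __XX[Y]XYYXY   read Y → write X, move right, go to s2
s2 | __XXX[X]YYXY   read X → write _, move left, go to s3
s3 | __XX[X]_YYXY   read X → write Y, move right, go to s0
s0 | __XXY[_]YYXY   read _ → write Y, move left, go to s0
s0 | __XX[Y]YYYXY   read Y → write X, move left, go to s2
s2 | __X[X]XYYYXY   read X → write _, move left, go to s3
s3 | __[X]_XYYYXY   read X → write Y, move right, go to s0
s0 | __Y[_]XYYYXY   read _ → write Y, move left, go to s0
s0 | __[Y]YXYYYXY   read Y → write X, move left, go to s2
s2 | _[_]XYXYYYXY   read _ → write _, move left, go to s1
s1 | [_]_XYXYYYXY   read _ → write _, move right, go to s2
s2 | _[_]XYXYYYXY   read _ → write _, move left, go to s1
s1 | [_]_XYXYYYXY   read _ → write _, move right, go to s2
s2 | _[_]XYXYYYXY
After 18 steps: state s2, head at -2, tape XYXYYYXY.

state s2, head at -2, tape XYXYYYXY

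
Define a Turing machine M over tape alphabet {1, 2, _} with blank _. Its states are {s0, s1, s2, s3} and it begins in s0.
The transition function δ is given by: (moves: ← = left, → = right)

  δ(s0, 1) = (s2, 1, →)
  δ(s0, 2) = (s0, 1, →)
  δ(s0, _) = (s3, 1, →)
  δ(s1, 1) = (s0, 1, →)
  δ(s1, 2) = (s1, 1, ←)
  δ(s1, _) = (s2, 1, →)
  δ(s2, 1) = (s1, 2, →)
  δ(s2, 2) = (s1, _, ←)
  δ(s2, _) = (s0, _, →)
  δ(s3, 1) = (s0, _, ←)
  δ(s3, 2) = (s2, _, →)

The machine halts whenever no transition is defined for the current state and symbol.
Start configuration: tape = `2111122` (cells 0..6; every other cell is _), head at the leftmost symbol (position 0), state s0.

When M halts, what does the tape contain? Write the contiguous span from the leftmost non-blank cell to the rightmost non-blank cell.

112111__1

state=s0 head=0 tape=[2]111122___   (s0,2)→(s0,1,→)
state=s0 head=1 tape=1[1]11122___   (s0,1)→(s2,1,→)
state=s2 head=2 tape=11[1]1122___   (s2,1)→(s1,2,→)
state=s1 head=3 tape=112[1]122___   (s1,1)→(s0,1,→)
state=s0 head=4 tape=1121[1]22___   (s0,1)→(s2,1,→)
state=s2 head=5 tape=11211[2]2___   (s2,2)→(s1,_,←)
state=s1 head=4 tape=1121[1]_2___   (s1,1)→(s0,1,→)
state=s0 head=5 tape=11211[_]2___   (s0,_)→(s3,1,→)
state=s3 head=6 tape=112111[2]___   (s3,2)→(s2,_,→)
state=s2 head=7 tape=112111_[_]__   (s2,_)→(s0,_,→)
state=s0 head=8 tape=112111__[_]_   (s0,_)→(s3,1,→)
state=s3 head=9 tape=112111__1[_]
The non-blank tape span at halt is 112111__1.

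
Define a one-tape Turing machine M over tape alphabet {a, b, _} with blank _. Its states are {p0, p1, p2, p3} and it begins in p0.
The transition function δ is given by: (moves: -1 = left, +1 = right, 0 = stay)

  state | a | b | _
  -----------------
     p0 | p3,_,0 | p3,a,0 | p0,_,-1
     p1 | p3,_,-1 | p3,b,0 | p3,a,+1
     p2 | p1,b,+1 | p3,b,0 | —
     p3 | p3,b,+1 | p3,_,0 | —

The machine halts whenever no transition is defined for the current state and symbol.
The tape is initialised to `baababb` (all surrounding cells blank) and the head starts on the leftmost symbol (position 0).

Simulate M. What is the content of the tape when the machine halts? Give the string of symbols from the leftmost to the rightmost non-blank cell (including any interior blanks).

p0 | [b]aababb   read b → write a, move 0, go to p3
p3 | [a]aababb   read a → write b, move +1, go to p3
p3 | b[a]ababb   read a → write b, move +1, go to p3
p3 | bb[a]babb   read a → write b, move +1, go to p3
p3 | bbb[b]abb   read b → write _, move 0, go to p3
p3 | bbb[_]abb
The non-blank tape span at halt is bbb_abb.

bbb_abb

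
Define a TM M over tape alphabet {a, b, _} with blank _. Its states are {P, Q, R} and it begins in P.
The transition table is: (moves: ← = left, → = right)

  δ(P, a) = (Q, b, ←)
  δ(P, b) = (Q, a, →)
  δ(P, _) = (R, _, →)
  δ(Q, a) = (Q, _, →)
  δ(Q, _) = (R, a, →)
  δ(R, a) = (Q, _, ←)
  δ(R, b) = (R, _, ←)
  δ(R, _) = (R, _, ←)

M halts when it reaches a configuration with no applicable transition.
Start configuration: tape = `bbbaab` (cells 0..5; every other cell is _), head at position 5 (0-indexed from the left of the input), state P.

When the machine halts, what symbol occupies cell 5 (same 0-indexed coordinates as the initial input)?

P | bbbaa[b]__   read b → write a, move →, go to Q
Q | bbbaaa[_]_   read _ → write a, move →, go to R
R | bbbaaaa[_]   read _ → write _, move ←, go to R
R | bbbaaa[a]_   read a → write _, move ←, go to Q
Q | bbbaa[a]__   read a → write _, move →, go to Q
Q | bbbaa_[_]_   read _ → write a, move →, go to R
R | bbbaa_a[_]   read _ → write _, move ←, go to R
R | bbbaa_[a]_   read a → write _, move ←, go to Q
Q | bbbaa[_]__   read _ → write a, move →, go to R
R | bbbaaa[_]_   read _ → write _, move ←, go to R
R | bbbaa[a]__   read a → write _, move ←, go to Q
Q | bbba[a]___   read a → write _, move →, go to Q
Q | bbba_[_]__   read _ → write a, move →, go to R
R | bbba_a[_]_   read _ → write _, move ←, go to R
R | bbba_[a]__   read a → write _, move ←, go to Q
Q | bbba[_]___   read _ → write a, move →, go to R
R | bbbaa[_]__   read _ → write _, move ←, go to R
R | bbba[a]___   read a → write _, move ←, go to Q
Q | bbb[a]____   read a → write _, move →, go to Q
Q | bbb_[_]___   read _ → write a, move →, go to R
R | bbb_a[_]__   read _ → write _, move ←, go to R
R | bbb_[a]___   read a → write _, move ←, go to Q
Q | bbb[_]____   read _ → write a, move →, go to R
R | bbba[_]___   read _ → write _, move ←, go to R
R | bbb[a]____   read a → write _, move ←, go to Q
Q | bb[b]_____
Cell 5 holds _ when M halts.

_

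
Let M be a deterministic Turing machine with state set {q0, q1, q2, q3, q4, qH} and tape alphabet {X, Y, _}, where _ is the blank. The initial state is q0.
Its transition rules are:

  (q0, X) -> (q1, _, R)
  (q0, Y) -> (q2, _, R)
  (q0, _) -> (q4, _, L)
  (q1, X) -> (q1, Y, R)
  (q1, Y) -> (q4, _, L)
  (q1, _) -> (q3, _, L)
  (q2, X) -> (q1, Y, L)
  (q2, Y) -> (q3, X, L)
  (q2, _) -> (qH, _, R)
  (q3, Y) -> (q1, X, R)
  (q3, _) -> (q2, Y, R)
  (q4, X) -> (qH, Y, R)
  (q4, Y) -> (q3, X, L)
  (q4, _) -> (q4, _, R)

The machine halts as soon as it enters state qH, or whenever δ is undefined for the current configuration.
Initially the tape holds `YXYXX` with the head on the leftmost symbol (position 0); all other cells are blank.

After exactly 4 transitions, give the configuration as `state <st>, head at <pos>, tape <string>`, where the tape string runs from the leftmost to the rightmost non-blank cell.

state=q0 head=0 tape=_[Y]XYXX   (q0,Y)→(q2,_,R)
state=q2 head=1 tape=__[X]YXX   (q2,X)→(q1,Y,L)
state=q1 head=0 tape=_[_]YYXX   (q1,_)→(q3,_,L)
state=q3 head=-1 tape=[_]_YYXX   (q3,_)→(q2,Y,R)
state=q2 head=0 tape=Y[_]YYXX
After 4 steps: state q2, head at 0, tape Y_YYXX.

state q2, head at 0, tape Y_YYXX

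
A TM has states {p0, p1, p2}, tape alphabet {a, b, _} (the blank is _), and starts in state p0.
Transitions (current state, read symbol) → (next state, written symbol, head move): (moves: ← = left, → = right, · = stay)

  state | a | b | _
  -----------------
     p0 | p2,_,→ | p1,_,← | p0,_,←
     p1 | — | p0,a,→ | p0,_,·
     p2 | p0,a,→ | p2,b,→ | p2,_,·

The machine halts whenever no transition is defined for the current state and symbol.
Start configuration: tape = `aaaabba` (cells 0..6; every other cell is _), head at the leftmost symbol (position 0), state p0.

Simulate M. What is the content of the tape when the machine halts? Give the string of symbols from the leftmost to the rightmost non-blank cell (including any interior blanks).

a_a_ba

state=p0 head=0 tape=[a]aaabba   (p0,a)→(p2,_,→)
state=p2 head=1 tape=_[a]aabba   (p2,a)→(p0,a,→)
state=p0 head=2 tape=_a[a]abba   (p0,a)→(p2,_,→)
state=p2 head=3 tape=_a_[a]bba   (p2,a)→(p0,a,→)
state=p0 head=4 tape=_a_a[b]ba   (p0,b)→(p1,_,←)
state=p1 head=3 tape=_a_[a]_ba
The non-blank tape span at halt is a_a_ba.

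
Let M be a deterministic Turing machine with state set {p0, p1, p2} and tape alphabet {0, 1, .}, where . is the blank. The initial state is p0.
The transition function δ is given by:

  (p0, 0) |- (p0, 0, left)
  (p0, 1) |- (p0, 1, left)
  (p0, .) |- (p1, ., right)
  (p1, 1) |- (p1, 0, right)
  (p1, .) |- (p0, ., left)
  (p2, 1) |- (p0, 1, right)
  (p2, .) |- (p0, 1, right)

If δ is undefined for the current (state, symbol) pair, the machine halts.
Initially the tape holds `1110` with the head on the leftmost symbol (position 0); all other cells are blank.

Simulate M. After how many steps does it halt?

5

p0 | .[1]110   read 1 → write 1, move left, go to p0
p0 | [.]1110   read . → write ., move right, go to p1
p1 | .[1]110   read 1 → write 0, move right, go to p1
p1 | .0[1]10   read 1 → write 0, move right, go to p1
p1 | .00[1]0   read 1 → write 0, move right, go to p1
p1 | .000[0]
M halts after 5 transitions.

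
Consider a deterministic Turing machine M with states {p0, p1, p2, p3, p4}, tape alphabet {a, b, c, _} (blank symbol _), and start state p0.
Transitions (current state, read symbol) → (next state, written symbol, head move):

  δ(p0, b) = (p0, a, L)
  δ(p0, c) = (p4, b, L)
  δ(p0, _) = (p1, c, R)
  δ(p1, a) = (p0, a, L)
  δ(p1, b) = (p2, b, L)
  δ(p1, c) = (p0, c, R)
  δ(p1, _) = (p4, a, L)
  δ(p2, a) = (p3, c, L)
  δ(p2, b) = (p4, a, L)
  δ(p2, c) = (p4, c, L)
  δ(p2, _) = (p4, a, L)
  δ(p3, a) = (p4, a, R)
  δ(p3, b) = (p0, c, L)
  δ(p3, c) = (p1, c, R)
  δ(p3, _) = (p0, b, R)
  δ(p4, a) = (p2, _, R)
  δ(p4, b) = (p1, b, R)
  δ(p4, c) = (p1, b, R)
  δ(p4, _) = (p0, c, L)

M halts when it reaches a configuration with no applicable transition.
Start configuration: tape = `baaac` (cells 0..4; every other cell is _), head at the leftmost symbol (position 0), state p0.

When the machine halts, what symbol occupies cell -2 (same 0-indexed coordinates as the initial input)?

p0 | _____[b]aaac   read b → write a, move L, go to p0
p0 | ____[_]aaaac   read _ → write c, move R, go to p1
p1 | ____c[a]aaac   read a → write a, move L, go to p0
p0 | ____[c]aaaac   read c → write b, move L, go to p4
p4 | ___[_]baaaac   read _ → write c, move L, go to p0
p0 | __[_]cbaaaac   read _ → write c, move R, go to p1
p1 | __c[c]baaaac   read c → write c, move R, go to p0
p0 | __cc[b]aaaac   read b → write a, move L, go to p0
p0 | __c[c]aaaaac   read c → write b, move L, go to p4
p4 | __[c]baaaaac   read c → write b, move R, go to p1
p1 | __b[b]aaaaac   read b → write b, move L, go to p2
p2 | __[b]baaaaac   read b → write a, move L, go to p4
p4 | _[_]abaaaaac   read _ → write c, move L, go to p0
p0 | [_]cabaaaaac   read _ → write c, move R, go to p1
p1 | c[c]abaaaaac   read c → write c, move R, go to p0
p0 | cc[a]baaaaac
Cell -2 holds b when M halts.

b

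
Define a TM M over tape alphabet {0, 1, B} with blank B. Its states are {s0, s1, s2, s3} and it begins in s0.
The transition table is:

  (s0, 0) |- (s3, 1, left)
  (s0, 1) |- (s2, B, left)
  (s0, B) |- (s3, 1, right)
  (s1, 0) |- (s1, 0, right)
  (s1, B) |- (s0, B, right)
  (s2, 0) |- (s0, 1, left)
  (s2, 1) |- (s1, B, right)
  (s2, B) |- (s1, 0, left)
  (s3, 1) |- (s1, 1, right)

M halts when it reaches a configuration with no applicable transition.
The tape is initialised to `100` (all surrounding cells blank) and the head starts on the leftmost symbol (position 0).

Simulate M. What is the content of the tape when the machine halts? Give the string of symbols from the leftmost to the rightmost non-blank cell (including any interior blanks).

1B00

s0 | BB[1]00   read 1 → write B, move left, go to s2
s2 | B[B]B00   read B → write 0, move left, go to s1
s1 | [B]0B00   read B → write B, move right, go to s0
s0 | B[0]B00   read 0 → write 1, move left, go to s3
s3 | [B]1B00
The non-blank tape span at halt is 1B00.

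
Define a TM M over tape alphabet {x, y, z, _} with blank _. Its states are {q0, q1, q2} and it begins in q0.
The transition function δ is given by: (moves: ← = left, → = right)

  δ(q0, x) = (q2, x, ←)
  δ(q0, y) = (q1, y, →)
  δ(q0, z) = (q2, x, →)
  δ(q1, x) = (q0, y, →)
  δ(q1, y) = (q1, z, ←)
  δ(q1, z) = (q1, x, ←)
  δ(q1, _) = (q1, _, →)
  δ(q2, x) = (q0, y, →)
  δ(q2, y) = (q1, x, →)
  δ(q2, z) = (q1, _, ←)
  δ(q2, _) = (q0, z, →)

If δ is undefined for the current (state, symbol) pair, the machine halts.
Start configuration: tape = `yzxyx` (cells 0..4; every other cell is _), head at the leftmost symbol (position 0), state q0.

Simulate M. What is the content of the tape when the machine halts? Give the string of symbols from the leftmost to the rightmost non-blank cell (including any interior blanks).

xxyyy

state=q0 head=0 tape=_[y]zxyx_   (q0,y)→(q1,y,→)
state=q1 head=1 tape=_y[z]xyx_   (q1,z)→(q1,x,←)
state=q1 head=0 tape=_[y]xxyx_   (q1,y)→(q1,z,←)
state=q1 head=-1 tape=[_]zxxyx_   (q1,_)→(q1,_,→)
state=q1 head=0 tape=_[z]xxyx_   (q1,z)→(q1,x,←)
state=q1 head=-1 tape=[_]xxxyx_   (q1,_)→(q1,_,→)
state=q1 head=0 tape=_[x]xxyx_   (q1,x)→(q0,y,→)
state=q0 head=1 tape=_y[x]xyx_   (q0,x)→(q2,x,←)
state=q2 head=0 tape=_[y]xxyx_   (q2,y)→(q1,x,→)
state=q1 head=1 tape=_x[x]xyx_   (q1,x)→(q0,y,→)
state=q0 head=2 tape=_xy[x]yx_   (q0,x)→(q2,x,←)
state=q2 head=1 tape=_x[y]xyx_   (q2,y)→(q1,x,→)
state=q1 head=2 tape=_xx[x]yx_   (q1,x)→(q0,y,→)
state=q0 head=3 tape=_xxy[y]x_   (q0,y)→(q1,y,→)
state=q1 head=4 tape=_xxyy[x]_   (q1,x)→(q0,y,→)
state=q0 head=5 tape=_xxyyy[_]
The non-blank tape span at halt is xxyyy.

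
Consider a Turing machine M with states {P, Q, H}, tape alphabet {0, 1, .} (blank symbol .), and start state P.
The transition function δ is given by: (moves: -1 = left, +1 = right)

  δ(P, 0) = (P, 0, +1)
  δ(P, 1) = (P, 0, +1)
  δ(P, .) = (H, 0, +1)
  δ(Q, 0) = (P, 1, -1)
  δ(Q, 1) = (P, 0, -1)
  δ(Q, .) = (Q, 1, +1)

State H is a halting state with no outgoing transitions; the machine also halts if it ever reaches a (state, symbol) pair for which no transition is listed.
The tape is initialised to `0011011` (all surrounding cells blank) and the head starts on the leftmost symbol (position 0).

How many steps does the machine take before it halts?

8

state=P head=0 tape=[0]011011..   (P,0)→(P,0,+1)
state=P head=1 tape=0[0]11011..   (P,0)→(P,0,+1)
state=P head=2 tape=00[1]1011..   (P,1)→(P,0,+1)
state=P head=3 tape=000[1]011..   (P,1)→(P,0,+1)
state=P head=4 tape=0000[0]11..   (P,0)→(P,0,+1)
state=P head=5 tape=00000[1]1..   (P,1)→(P,0,+1)
state=P head=6 tape=000000[1]..   (P,1)→(P,0,+1)
state=P head=7 tape=0000000[.].   (P,.)→(H,0,+1)
state=H head=8 tape=00000000[.]
M halts after 8 transitions.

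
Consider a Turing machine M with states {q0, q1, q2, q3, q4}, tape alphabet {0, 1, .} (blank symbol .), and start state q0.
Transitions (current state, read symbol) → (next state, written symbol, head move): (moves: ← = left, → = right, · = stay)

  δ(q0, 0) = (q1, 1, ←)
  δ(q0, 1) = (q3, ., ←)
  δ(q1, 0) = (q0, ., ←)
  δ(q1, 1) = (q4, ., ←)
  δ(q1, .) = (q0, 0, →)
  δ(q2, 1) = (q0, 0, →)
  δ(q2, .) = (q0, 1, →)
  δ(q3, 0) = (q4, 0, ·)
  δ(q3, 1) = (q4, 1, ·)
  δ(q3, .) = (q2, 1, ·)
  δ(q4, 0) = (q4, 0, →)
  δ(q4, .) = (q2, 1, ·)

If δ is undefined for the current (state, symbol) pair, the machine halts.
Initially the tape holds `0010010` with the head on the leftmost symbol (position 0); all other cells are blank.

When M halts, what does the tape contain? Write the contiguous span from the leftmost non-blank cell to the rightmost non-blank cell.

q0 | ..[0]010010   read 0 → write 1, move ←, go to q1
q1 | .[.]1010010   read . → write 0, move →, go to q0
q0 | .0[1]010010   read 1 → write ., move ←, go to q3
q3 | .[0].010010   read 0 → write 0, move ·, go to q4
q4 | .[0].010010   read 0 → write 0, move →, go to q4
q4 | .0[.]010010   read . → write 1, move ·, go to q2
q2 | .0[1]010010   read 1 → write 0, move →, go to q0
q0 | .00[0]10010   read 0 → write 1, move ←, go to q1
q1 | .0[0]110010   read 0 → write ., move ←, go to q0
q0 | .[0].110010   read 0 → write 1, move ←, go to q1
q1 | [.]1.110010   read . → write 0, move →, go to q0
q0 | 0[1].110010   read 1 → write ., move ←, go to q3
q3 | [0]..110010   read 0 → write 0, move ·, go to q4
q4 | [0]..110010   read 0 → write 0, move →, go to q4
q4 | 0[.].110010   read . → write 1, move ·, go to q2
q2 | 0[1].110010   read 1 → write 0, move →, go to q0
q0 | 00[.]110010
The non-blank tape span at halt is 00.110010.

00.110010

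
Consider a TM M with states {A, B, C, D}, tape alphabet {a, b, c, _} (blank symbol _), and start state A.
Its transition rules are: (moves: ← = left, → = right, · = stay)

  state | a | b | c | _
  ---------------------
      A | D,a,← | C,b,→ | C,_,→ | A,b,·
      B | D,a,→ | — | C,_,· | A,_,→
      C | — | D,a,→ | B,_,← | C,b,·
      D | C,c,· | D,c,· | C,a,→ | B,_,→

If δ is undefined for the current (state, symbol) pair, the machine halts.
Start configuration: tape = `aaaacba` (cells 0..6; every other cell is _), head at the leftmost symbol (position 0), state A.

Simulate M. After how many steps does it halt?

state=A head=0 tape=_[a]aaacba   (A,a)→(D,a,←)
state=D head=-1 tape=[_]aaaacba   (D,_)→(B,_,→)
state=B head=0 tape=_[a]aaacba   (B,a)→(D,a,→)
state=D head=1 tape=_a[a]aacba   (D,a)→(C,c,·)
state=C head=1 tape=_a[c]aacba   (C,c)→(B,_,←)
state=B head=0 tape=_[a]_aacba   (B,a)→(D,a,→)
state=D head=1 tape=_a[_]aacba   (D,_)→(B,_,→)
state=B head=2 tape=_a_[a]acba   (B,a)→(D,a,→)
state=D head=3 tape=_a_a[a]cba   (D,a)→(C,c,·)
state=C head=3 tape=_a_a[c]cba   (C,c)→(B,_,←)
state=B head=2 tape=_a_[a]_cba   (B,a)→(D,a,→)
state=D head=3 tape=_a_a[_]cba   (D,_)→(B,_,→)
state=B head=4 tape=_a_a_[c]ba   (B,c)→(C,_,·)
state=C head=4 tape=_a_a_[_]ba   (C,_)→(C,b,·)
state=C head=4 tape=_a_a_[b]ba   (C,b)→(D,a,→)
state=D head=5 tape=_a_a_a[b]a   (D,b)→(D,c,·)
state=D head=5 tape=_a_a_a[c]a   (D,c)→(C,a,→)
state=C head=6 tape=_a_a_aa[a]
M halts after 17 transitions.

17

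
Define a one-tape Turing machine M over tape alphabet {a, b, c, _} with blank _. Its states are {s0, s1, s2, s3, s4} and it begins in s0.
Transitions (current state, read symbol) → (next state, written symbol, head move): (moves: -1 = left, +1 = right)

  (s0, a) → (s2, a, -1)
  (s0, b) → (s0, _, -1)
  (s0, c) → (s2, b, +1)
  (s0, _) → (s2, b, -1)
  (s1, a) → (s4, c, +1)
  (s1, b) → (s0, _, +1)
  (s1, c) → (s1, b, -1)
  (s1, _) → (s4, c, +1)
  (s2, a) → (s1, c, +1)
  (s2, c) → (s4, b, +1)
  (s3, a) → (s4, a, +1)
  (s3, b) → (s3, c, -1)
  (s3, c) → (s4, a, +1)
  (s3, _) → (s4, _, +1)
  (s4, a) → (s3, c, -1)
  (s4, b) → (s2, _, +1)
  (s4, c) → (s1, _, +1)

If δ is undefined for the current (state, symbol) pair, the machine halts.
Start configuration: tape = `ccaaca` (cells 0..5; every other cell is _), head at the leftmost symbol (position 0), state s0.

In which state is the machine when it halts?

s2

state=s0 head=0 tape=_[c]caaca_   (s0,c)→(s2,b,+1)
state=s2 head=1 tape=_b[c]aaca_   (s2,c)→(s4,b,+1)
state=s4 head=2 tape=_bb[a]aca_   (s4,a)→(s3,c,-1)
state=s3 head=1 tape=_b[b]caca_   (s3,b)→(s3,c,-1)
state=s3 head=0 tape=_[b]ccaca_   (s3,b)→(s3,c,-1)
state=s3 head=-1 tape=[_]cccaca_   (s3,_)→(s4,_,+1)
state=s4 head=0 tape=_[c]ccaca_   (s4,c)→(s1,_,+1)
state=s1 head=1 tape=__[c]caca_   (s1,c)→(s1,b,-1)
state=s1 head=0 tape=_[_]bcaca_   (s1,_)→(s4,c,+1)
state=s4 head=1 tape=_c[b]caca_   (s4,b)→(s2,_,+1)
state=s2 head=2 tape=_c_[c]aca_   (s2,c)→(s4,b,+1)
state=s4 head=3 tape=_c_b[a]ca_   (s4,a)→(s3,c,-1)
state=s3 head=2 tape=_c_[b]cca_   (s3,b)→(s3,c,-1)
state=s3 head=1 tape=_c[_]ccca_   (s3,_)→(s4,_,+1)
state=s4 head=2 tape=_c_[c]cca_   (s4,c)→(s1,_,+1)
state=s1 head=3 tape=_c__[c]ca_   (s1,c)→(s1,b,-1)
state=s1 head=2 tape=_c_[_]bca_   (s1,_)→(s4,c,+1)
state=s4 head=3 tape=_c_c[b]ca_   (s4,b)→(s2,_,+1)
state=s2 head=4 tape=_c_c_[c]a_   (s2,c)→(s4,b,+1)
state=s4 head=5 tape=_c_c_b[a]_   (s4,a)→(s3,c,-1)
state=s3 head=4 tape=_c_c_[b]c_   (s3,b)→(s3,c,-1)
state=s3 head=3 tape=_c_c[_]cc_   (s3,_)→(s4,_,+1)
state=s4 head=4 tape=_c_c_[c]c_   (s4,c)→(s1,_,+1)
state=s1 head=5 tape=_c_c__[c]_   (s1,c)→(s1,b,-1)
state=s1 head=4 tape=_c_c_[_]b_   (s1,_)→(s4,c,+1)
state=s4 head=5 tape=_c_c_c[b]_   (s4,b)→(s2,_,+1)
state=s2 head=6 tape=_c_c_c_[_]
No transition is defined for (s2, _); M halts in state s2.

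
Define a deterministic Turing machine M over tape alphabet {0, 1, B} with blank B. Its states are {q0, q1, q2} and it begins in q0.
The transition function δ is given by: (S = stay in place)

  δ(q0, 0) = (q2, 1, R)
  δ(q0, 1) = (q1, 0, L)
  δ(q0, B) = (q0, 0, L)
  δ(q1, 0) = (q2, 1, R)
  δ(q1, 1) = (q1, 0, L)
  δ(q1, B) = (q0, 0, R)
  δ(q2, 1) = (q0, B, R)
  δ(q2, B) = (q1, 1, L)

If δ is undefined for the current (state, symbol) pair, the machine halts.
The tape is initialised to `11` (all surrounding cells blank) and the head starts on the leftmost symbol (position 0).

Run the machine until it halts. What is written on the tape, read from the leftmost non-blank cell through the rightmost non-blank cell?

1000

state=q0 head=0 tape=B[1]1B   (q0,1)→(q1,0,L)
state=q1 head=-1 tape=[B]01B   (q1,B)→(q0,0,R)
state=q0 head=0 tape=0[0]1B   (q0,0)→(q2,1,R)
state=q2 head=1 tape=01[1]B   (q2,1)→(q0,B,R)
state=q0 head=2 tape=01B[B]   (q0,B)→(q0,0,L)
state=q0 head=1 tape=01[B]0   (q0,B)→(q0,0,L)
state=q0 head=0 tape=0[1]00   (q0,1)→(q1,0,L)
state=q1 head=-1 tape=[0]000   (q1,0)→(q2,1,R)
state=q2 head=0 tape=1[0]00
The non-blank tape span at halt is 1000.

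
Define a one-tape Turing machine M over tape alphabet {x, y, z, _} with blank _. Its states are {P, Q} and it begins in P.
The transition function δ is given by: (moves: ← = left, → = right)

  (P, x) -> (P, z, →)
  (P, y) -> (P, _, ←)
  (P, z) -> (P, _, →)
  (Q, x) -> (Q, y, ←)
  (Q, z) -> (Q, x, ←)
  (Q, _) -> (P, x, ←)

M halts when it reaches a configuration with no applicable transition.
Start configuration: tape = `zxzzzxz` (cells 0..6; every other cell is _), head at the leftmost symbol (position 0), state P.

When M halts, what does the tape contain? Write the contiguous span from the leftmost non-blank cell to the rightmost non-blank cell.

z___z

state=P head=0 tape=[z]xzzzxz_   (P,z)→(P,_,→)
state=P head=1 tape=_[x]zzzxz_   (P,x)→(P,z,→)
state=P head=2 tape=_z[z]zzxz_   (P,z)→(P,_,→)
state=P head=3 tape=_z_[z]zxz_   (P,z)→(P,_,→)
state=P head=4 tape=_z__[z]xz_   (P,z)→(P,_,→)
state=P head=5 tape=_z___[x]z_   (P,x)→(P,z,→)
state=P head=6 tape=_z___z[z]_   (P,z)→(P,_,→)
state=P head=7 tape=_z___z_[_]
The non-blank tape span at halt is z___z.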